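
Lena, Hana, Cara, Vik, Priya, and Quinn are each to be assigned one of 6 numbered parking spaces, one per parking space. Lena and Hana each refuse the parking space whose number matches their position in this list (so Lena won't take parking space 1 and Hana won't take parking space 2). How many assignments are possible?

Let Aᵢ (for i ∈ {1, 2}) be the placements that put person i in their forbidden parking space. Any j of these fix j positions, leaving (6−j)! ways to fill the rest, and there are C(2,j) ways to pick which j.
By inclusion–exclusion, the number of valid placements is Σ_{j=0}^{2} (−1)^j C(2,j)·(6−j)!.
Computing: 720 − 240 + 24 = 504.

504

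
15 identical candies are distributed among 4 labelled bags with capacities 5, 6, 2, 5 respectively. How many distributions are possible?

By stars and bars, unrestricted non-negative solutions to x_1+…+x_4 = 15 number C(15+3,3) = 816.
Subtract solutions that violate a single cap (substitute x_i' = x_i − (cap_i+1)): x_1 ≥ 6 gives C(12,3) = 220; x_2 ≥ 7 gives C(11,3) = 165; x_3 ≥ 3 gives C(15,3) = 455; x_4 ≥ 6 gives C(12,3) = 220. Together 1060.
Add back pairs where two caps are both exceeded: 10 + 84 + 20 + 56 + 10 + 84 = 264.
Subtract triples: 0 + 0 + 1 + 0 = 1.
By inclusion–exclusion the count is 816 − 1060 + 264 − 1 = 19.

19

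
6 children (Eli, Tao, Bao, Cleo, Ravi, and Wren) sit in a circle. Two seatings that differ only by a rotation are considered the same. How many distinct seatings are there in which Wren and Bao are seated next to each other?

48

Glue Wren and Bao into a block (2 internal orders). Seating 5 units around a circle gives (4)! arrangements.
So 2 × (4)! = 2 × 24 = 48.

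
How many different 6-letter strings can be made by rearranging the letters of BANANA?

The 6 letters of BANANA have repeats: A appearing 3 times and N appearing twice.
The number of distinct arrangements is 6!/(3!·2!) = 720/12 = 60.

60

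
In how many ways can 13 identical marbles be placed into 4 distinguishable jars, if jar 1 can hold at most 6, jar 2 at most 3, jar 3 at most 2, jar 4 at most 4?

10

Without the upper bounds there are C(16,3) = 560 ways to split 13 among 4 jars.
Subtract solutions that violate a single cap (substitute x_i' = x_i − (cap_i+1)): x_1 ≥ 7 gives C(9,3) = 84; x_2 ≥ 4 gives C(12,3) = 220; x_3 ≥ 3 gives C(13,3) = 286; x_4 ≥ 5 gives C(11,3) = 165. Together 755.
Add back pairs where two caps are both exceeded: 10 + 20 + 4 + 84 + 35 + 56 = 209.
Subtract triples: 0 + 0 + 0 + 4 = 4.
By inclusion–exclusion the count is 560 − 755 + 209 − 4 = 10.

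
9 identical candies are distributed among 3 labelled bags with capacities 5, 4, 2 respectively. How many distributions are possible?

By stars and bars, unrestricted non-negative solutions to x_1+…+x_3 = 9 number C(9+2,2) = 55.
Subtract solutions that violate a single cap (substitute x_i' = x_i − (cap_i+1)): x_1 ≥ 6 gives C(5,2) = 10; x_2 ≥ 5 gives C(6,2) = 15; x_3 ≥ 3 gives C(8,2) = 28. Together 53.
Add back pairs where two caps are both exceeded: 0 + 1 + 3 = 4.
By inclusion–exclusion the count is 55 − 53 + 4 = 6.

6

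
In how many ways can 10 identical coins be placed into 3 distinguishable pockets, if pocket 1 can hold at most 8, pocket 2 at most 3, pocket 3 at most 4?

17

By stars and bars, unrestricted non-negative solutions to x_1+…+x_3 = 10 number C(10+2,2) = 66.
Subtract solutions that violate a single cap (substitute x_i' = x_i − (cap_i+1)): x_1 ≥ 9 gives C(3,2) = 3; x_2 ≥ 4 gives C(8,2) = 28; x_3 ≥ 5 gives C(7,2) = 21. Together 52.
Add back pairs where two caps are both exceeded: 0 + 0 + 3 = 3.
By inclusion–exclusion the count is 66 − 52 + 3 = 17.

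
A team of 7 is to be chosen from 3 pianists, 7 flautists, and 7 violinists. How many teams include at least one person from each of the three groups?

15778

With no constraint there are C(17,7) = 19448 possible selections.
Subtract selections that omit an entire group: no pianists → C(14,7) = 3432; no flautists → C(10,7) = 120; no violinists → C(10,7) = 120.
Add back selections omitting two groups (i.e. drawn from a single group): C(3,7) + C(7,7) + C(7,7) = 2.
By inclusion–exclusion: 19448 − 3672 + 2 = 15778.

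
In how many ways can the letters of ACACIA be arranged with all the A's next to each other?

Treat the 3 copies of A as a single block. The multiset to arrange is then {AAA, C, C, I}, 4 items in all.
That gives (4)!/(2!) = 12 arrangements.

12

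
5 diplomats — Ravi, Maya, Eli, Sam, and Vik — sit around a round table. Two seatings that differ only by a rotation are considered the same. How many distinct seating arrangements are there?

Fix one person's seat to break rotational symmetry; the remaining 4 people can be arranged in (4)! = 24 ways.

24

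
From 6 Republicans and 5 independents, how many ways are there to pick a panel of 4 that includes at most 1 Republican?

65

Split by how many Republicans are chosen (0 through 1).
Sum: C(6,0)·C(5,4) + C(6,1)·C(5,3) = 5 + 60 = 65.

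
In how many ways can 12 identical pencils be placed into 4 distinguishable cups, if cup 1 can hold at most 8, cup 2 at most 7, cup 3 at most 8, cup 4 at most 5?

Without the upper bounds there are C(15,3) = 455 ways to split 12 among 4 cups.
Subtract solutions that violate a single cap (substitute x_i' = x_i − (cap_i+1)): x_1 ≥ 9 gives C(6,3) = 20; x_2 ≥ 8 gives C(7,3) = 35; x_3 ≥ 9 gives C(6,3) = 20; x_4 ≥ 6 gives C(9,3) = 84. Together 159.
No two caps can be exceeded simultaneously, so the pair terms are all 0.
By inclusion–exclusion the count is 455 − 159 + 0 = 296.

296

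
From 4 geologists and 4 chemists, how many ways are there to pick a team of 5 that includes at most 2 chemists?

Split by how many chemists are chosen (0 through 2).
Sum: C(4,0)·C(4,5) + C(4,1)·C(4,4) + C(4,2)·C(4,3) = 0 + 4 + 24 = 28.

28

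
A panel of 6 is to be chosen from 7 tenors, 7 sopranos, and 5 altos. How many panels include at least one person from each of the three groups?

22295

Total 6-person selections from all 19: C(19,6) = 27132.
Selections missing a whole group: no tenors → C(12,6) = 924; no sopranos → C(12,6) = 924; no altos → C(14,6) = 3003.
Add back selections omitting two groups (i.e. drawn from a single group): C(7,6) + C(7,6) + C(5,6) = 14.
By inclusion–exclusion: 27132 − 4851 + 14 = 22295.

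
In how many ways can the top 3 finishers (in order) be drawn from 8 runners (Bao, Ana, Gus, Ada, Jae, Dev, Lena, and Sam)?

There are 8 choices for 1st place, 7 for 2nd, and 6 for 3rd.
That gives 8 × 7 × 6 = 336.

336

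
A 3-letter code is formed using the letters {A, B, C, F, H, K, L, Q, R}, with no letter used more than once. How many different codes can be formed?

504

This is a permutation of 3 out of 9: P(9,3) = 9!/6!.
That product is 9 × 8 × 7 = 504.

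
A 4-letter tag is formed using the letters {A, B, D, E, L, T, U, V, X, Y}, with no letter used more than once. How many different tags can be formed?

With no repetition, fill the 4 letters in order: 10 choices, then 9, down to 7.
10 × 9 × 8 × 7 = 5040.

5040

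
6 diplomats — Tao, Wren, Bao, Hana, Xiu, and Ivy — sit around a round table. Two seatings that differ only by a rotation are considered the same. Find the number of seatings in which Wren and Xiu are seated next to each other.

Glue Wren and Xiu into a block (2 internal orders). Seating 5 units around a circle gives (4)! arrangements.
So 2 × (4)! = 2 × 24 = 48.

48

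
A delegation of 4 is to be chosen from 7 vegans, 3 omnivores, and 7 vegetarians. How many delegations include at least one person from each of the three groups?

1029

Total 4-person selections from all 17: C(17,4) = 2380.
Selections missing a whole group: no vegans → C(10,4) = 210; no omnivores → C(14,4) = 1001; no vegetarians → C(10,4) = 210.
Add back selections omitting two groups (i.e. drawn from a single group): C(7,4) + C(3,4) + C(7,4) = 70.
By inclusion–exclusion: 2380 − 1421 + 70 = 1029.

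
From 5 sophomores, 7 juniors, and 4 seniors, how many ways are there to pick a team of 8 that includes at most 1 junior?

Split by how many juniors are chosen (0 through 1).
Sum: C(7,0)·C(9,8) + C(7,1)·C(9,7) = 9 + 252 = 261.

261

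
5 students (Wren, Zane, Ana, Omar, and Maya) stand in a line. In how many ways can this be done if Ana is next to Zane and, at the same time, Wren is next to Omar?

24

Treat {Ana,Zane} as one block (2 orders) and {Wren,Omar} as another (2 orders).
That leaves 3 units to arrange: 2 × 2 × 3! = 4 × 6 = 24.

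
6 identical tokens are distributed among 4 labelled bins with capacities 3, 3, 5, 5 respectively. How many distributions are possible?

By stars and bars, unrestricted non-negative solutions to x_1+…+x_4 = 6 number C(6+3,3) = 84.
Subtract solutions that violate a single cap (substitute x_i' = x_i − (cap_i+1)): x_1 ≥ 4 gives C(5,3) = 10; x_2 ≥ 4 gives C(5,3) = 10; x_3 ≥ 6 gives C(3,3) = 1; x_4 ≥ 6 gives C(3,3) = 1. Together 22.
No two caps can be exceeded simultaneously, so the pair terms are all 0.
By inclusion–exclusion the count is 84 − 22 + 0 = 62.

62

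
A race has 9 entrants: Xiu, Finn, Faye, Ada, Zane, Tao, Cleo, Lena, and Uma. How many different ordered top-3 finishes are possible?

This is an ordered selection of 3 from 9: P(9,3).
That gives 9 × 8 × 7 = 504.

504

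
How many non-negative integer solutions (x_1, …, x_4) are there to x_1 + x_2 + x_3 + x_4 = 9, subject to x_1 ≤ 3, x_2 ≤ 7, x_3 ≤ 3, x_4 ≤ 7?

104

By stars and bars, unrestricted non-negative solutions to x_1+…+x_4 = 9 number C(9+3,3) = 220.
Subtract solutions that violate a single cap (substitute x_i' = x_i − (cap_i+1)): x_1 ≥ 4 gives C(8,3) = 56; x_2 ≥ 8 gives C(4,3) = 4; x_3 ≥ 4 gives C(8,3) = 56; x_4 ≥ 8 gives C(4,3) = 4. Together 120.
Add back pairs where two caps are both exceeded: 0 + 4 + 0 + 0 + 0 + 0 = 4.
By inclusion–exclusion the count is 220 − 120 + 4 = 104.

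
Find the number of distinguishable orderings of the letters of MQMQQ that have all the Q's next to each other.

3

Treat the 3 copies of Q as a single block. The multiset to arrange is then {QQQ, M, M}, 3 items in all.
That gives (3)!/(2!) = 3 arrangements.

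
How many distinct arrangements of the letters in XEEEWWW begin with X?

Fix X in the first position and arrange the remaining 6 letters.
Those 6 letters have E appearing 3 times and W appearing 3 times, giving (6)!/(3!·3!) = 20.

20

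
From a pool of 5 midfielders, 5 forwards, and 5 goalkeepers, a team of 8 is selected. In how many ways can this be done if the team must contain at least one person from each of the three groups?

6300

Total 8-person selections from all 15: C(15,8) = 6435.
Subtract selections that omit an entire group: no midfielders → C(10,8) = 45; no forwards → C(10,8) = 45; no goalkeepers → C(10,8) = 45.
Add back selections omitting two groups (i.e. drawn from a single group): C(5,8) + C(5,8) + C(5,8) = 0.
By inclusion–exclusion: 6435 − 135 + 0 = 6300.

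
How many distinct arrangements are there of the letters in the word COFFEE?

180

Letter multiplicities in COFFEE: C×1, E×2, F×2, O×1.
So there are 6! / (2!·2!) = 180 distinguishable arrangements.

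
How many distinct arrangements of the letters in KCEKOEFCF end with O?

2520

Fix O in the last position and arrange the remaining 8 letters.
Those 8 letters have C appearing twice, E appearing twice, F appearing twice, and K appearing twice, giving (8)!/(2!·2!·2!·2!) = 2520.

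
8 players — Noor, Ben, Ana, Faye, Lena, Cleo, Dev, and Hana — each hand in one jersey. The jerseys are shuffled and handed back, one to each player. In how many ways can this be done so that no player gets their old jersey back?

Let Aᵢ be the assignments in which player i gets their old jersey. We want the size of the complement of A₁∪…∪A_8.
By inclusion–exclusion this is Σ_{j=0}^{8} (−1)^j C(8,j)·(8−j)!.
Computing: 40320 − 40320 + 20160 − 6720 + 1680 − 336 + 56 − 8 + 1 = 14833.

14833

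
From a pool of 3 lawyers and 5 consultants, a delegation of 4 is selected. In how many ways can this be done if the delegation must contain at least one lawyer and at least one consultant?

With no constraint there are C(8,4) = 70 possible selections.
Subtract selections that omit an entire group: no lawyers → C(5,4) = 5; no consultants → C(3,4) = 0.
Both groups omitted at once is impossible, so 70 − 5 = 65.

65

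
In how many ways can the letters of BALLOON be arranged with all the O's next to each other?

Treat the 2 copies of O as a single block. The multiset to arrange is then {OO, A, B, L, L, N}, 6 items in all.
That gives (6)!/(2!) = 360 arrangements.

360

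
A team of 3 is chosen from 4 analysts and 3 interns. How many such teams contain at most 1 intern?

22

Split by how many interns are chosen (0 through 1).
Sum: C(3,0)·C(4,3) + C(3,1)·C(4,2) = 4 + 18 = 22.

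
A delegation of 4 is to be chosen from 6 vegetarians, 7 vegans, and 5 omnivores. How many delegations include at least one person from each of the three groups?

Unrestricted: C(18,4) = 3060 ways to pick any 4 of the 18.
Selections missing a whole group: no vegetarians → C(12,4) = 495; no vegans → C(11,4) = 330; no omnivores → C(13,4) = 715.
Add back selections omitting two groups (i.e. drawn from a single group): C(6,4) + C(7,4) + C(5,4) = 55.
By inclusion–exclusion: 3060 − 1540 + 55 = 1575.

1575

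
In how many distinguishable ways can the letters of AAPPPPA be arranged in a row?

The 7 letters of AAPPPPA have repeats: A appearing 3 times and P appearing 4 times.
The number of distinct arrangements is 7!/(4!·3!) = 5040/144 = 35.

35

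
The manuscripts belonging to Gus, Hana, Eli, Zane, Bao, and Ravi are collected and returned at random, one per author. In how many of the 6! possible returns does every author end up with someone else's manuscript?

265

This is the derangement count D_6: permutations of 6 items with no fixed point.
By inclusion–exclusion this is Σ_{j=0}^{6} (−1)^j C(6,j)·(6−j)!.
Computing: 720 − 720 + 360 − 120 + 30 − 6 + 1 = 265.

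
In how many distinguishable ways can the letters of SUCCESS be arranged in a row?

420

SUCCESS has 7 letters with C appearing twice and S appearing 3 times.
The number of distinct arrangements is 7!/(3!·2!) = 5040/12 = 420.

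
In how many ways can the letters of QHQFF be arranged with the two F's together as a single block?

Treat the 2 copies of F as a single block. The multiset to arrange is then {FF, H, Q, Q}, 4 items in all.
That gives (4)!/(2!) = 12 arrangements.

12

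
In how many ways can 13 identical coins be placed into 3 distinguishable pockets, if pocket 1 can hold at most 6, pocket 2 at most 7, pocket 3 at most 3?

10

By stars and bars, unrestricted non-negative solutions to x_1+…+x_3 = 13 number C(13+2,2) = 105.
Subtract solutions that violate a single cap (substitute x_i' = x_i − (cap_i+1)): x_1 ≥ 7 gives C(8,2) = 28; x_2 ≥ 8 gives C(7,2) = 21; x_3 ≥ 4 gives C(11,2) = 55. Together 104.
Add back pairs where two caps are both exceeded: 0 + 6 + 3 = 9.
By inclusion–exclusion the count is 105 − 104 + 9 = 10.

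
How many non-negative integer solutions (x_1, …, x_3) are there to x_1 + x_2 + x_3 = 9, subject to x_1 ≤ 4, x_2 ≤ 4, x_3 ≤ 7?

22

Ignoring the caps, the number of non-negative solutions to x_1+…+x_3 = 9 is C(11,2) = 55.
Subtract solutions that violate a single cap (substitute x_i' = x_i − (cap_i+1)): x_1 ≥ 5 gives C(6,2) = 15; x_2 ≥ 5 gives C(6,2) = 15; x_3 ≥ 8 gives C(3,2) = 3. Together 33.
No two caps can be exceeded simultaneously, so the pair terms are all 0.
By inclusion–exclusion the count is 55 − 33 + 0 = 22.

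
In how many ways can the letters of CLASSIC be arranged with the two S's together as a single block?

360

Treat the 2 copies of S as a single block. The multiset to arrange is then {SS, A, C, C, I, L}, 6 items in all.
That gives (6)!/(2!) = 360 arrangements.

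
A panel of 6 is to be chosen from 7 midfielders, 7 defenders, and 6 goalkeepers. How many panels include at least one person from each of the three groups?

Total 6-person selections from all 20: C(20,6) = 38760.
Selections missing a whole group: no midfielders → C(13,6) = 1716; no defenders → C(13,6) = 1716; no goalkeepers → C(14,6) = 3003.
Add back selections omitting two groups (i.e. drawn from a single group): C(7,6) + C(7,6) + C(6,6) = 15.
By inclusion–exclusion: 38760 − 6435 + 15 = 32340.

32340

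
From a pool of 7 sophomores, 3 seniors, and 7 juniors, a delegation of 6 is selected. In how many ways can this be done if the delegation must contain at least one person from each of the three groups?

8967

With no constraint there are C(17,6) = 12376 possible selections.
Selections missing a whole group: no sophomores → C(10,6) = 210; no seniors → C(14,6) = 3003; no juniors → C(10,6) = 210.
Add back selections omitting two groups (i.e. drawn from a single group): C(7,6) + C(3,6) + C(7,6) = 14.
By inclusion–exclusion: 12376 − 3423 + 14 = 8967.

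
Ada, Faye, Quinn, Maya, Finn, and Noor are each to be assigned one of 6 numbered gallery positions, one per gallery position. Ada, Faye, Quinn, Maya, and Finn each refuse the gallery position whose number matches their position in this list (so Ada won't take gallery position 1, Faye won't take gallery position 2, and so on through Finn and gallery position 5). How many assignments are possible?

Let Aᵢ (for 1 ≤ i ≤ 5) be the placements that put person i in their forbidden gallery position. Any j of these fix j positions, leaving (6−j)! ways to fill the rest, and there are C(5,j) ways to pick which j.
By inclusion–exclusion, the number of valid placements is Σ_{j=0}^{5} (−1)^j C(5,j)·(6−j)!.
Computing: 720 − 600 + 240 − 60 + 10 − 1 = 309.

309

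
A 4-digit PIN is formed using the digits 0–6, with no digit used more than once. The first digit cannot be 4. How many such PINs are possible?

720

The first digit has 7−1 = 6 choices (anything except 4).
The remaining 3 digits are filled from the other 6 symbols without repetition: 6 × 5 × 4 = 120.
Total: 6 × 120 = 720.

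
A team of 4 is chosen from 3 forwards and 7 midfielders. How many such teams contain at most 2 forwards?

Split by how many forwards are chosen (0 through 2).
Sum: C(3,0)·C(7,4) + C(3,1)·C(7,3) + C(3,2)·C(7,2) = 35 + 105 + 63 = 203.

203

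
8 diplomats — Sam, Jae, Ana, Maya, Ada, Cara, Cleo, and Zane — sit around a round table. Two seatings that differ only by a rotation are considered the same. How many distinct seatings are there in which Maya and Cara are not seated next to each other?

3600

Without the restriction there are (7)! = 5040 seatings.
Seatings with Maya beside Cara: treat them as a block with 2 internal orders, giving 2 × (6)! = 1440.
Subtracting, 5040 − 1440 = 3600.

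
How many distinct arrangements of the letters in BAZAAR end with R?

With the last slot taken by R, it remains to arrange the other 5 letters (BAZAA).
Those 5 letters have A appearing 3 times, giving (5)!/(3!) = 20.

20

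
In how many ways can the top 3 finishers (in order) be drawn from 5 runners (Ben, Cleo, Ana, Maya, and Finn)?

There are 5 choices for 1st place, 4 for 2nd, and 3 for 3rd.
That gives 5 × 4 × 3 = 60.

60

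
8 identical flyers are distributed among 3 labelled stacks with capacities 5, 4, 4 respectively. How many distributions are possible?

19

By stars and bars, unrestricted non-negative solutions to x_1+…+x_3 = 8 number C(8+2,2) = 45.
Subtract solutions that violate a single cap (substitute x_i' = x_i − (cap_i+1)): x_1 ≥ 6 gives C(4,2) = 6; x_2 ≥ 5 gives C(5,2) = 10; x_3 ≥ 5 gives C(5,2) = 10. Together 26.
No two caps can be exceeded simultaneously, so the pair terms are all 0.
By inclusion–exclusion the count is 45 − 26 + 0 = 19.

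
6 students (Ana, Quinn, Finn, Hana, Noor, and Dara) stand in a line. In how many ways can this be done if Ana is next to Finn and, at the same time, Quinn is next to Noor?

Treat {Ana,Finn} as one block (2 orders) and {Quinn,Noor} as another (2 orders).
That leaves 4 units to arrange: 2 × 2 × 4! = 4 × 24 = 96.

96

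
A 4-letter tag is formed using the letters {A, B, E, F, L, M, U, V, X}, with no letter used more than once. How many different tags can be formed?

With no repetition, fill the 4 letters in order: 9 choices, then 8, down to 6.
That product is 9 × 8 × 7 × 6 = 3024.

3024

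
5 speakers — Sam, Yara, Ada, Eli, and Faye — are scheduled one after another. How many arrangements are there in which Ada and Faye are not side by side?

72

There are 5! = 120 arrangements in all. If Ada and Faye are adjacent, merging them into one block gives 2·(4)! = 48 arrangements.
So 120 − 48 = 72 arrangements keep them apart.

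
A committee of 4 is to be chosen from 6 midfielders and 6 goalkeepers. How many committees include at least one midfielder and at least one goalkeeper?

Total 4-person selections from all 12: C(12,4) = 495.
Subtract selections that omit an entire group: no midfielders → C(6,4) = 15; no goalkeepers → C(6,4) = 15.
Both groups omitted at once is impossible, so 495 − 30 = 465.

465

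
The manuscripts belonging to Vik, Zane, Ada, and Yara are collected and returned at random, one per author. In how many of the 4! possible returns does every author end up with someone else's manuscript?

This is the derangement count D_4: permutations of 4 items with no fixed point.
By inclusion–exclusion this is Σ_{j=0}^{4} (−1)^j C(4,j)·(4−j)!.
Computing: 24 − 24 + 12 − 4 + 1 = 9.

9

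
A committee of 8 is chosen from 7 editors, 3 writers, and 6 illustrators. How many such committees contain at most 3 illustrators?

Split by how many illustrators are chosen (0 through 3).
Sum: C(6,0)·C(10,8) + C(6,1)·C(10,7) + C(6,2)·C(10,6) + C(6,3)·C(10,5) = 45 + 720 + 3150 + 5040 = 8955.

8955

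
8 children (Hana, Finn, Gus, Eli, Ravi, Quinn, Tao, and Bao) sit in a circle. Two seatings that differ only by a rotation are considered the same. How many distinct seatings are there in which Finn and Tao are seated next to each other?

Treat {Finn, Tao} as one unit (2 internal orders) and seat the resulting 7 units around the table: (6)! circular arrangements.
So 2 × (6)! = 2 × 720 = 1440.

1440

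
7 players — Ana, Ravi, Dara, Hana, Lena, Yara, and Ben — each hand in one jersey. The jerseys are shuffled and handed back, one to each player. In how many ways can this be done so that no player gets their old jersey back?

Count assignments avoiding every fixed point. For any j of the 7 players fixed to their old jersey, the other 7−j can be arranged in (7−j)! ways.
By inclusion–exclusion this is Σ_{j=0}^{7} (−1)^j C(7,j)·(7−j)!.
Computing: 5040 − 5040 + 2520 − 840 + 210 − 42 + 7 − 1 = 1854.

1854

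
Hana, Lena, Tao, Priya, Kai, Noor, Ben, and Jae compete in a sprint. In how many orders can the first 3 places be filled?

There are 8 choices for 1st place, 7 for 2nd, and 6 for 3rd.
That gives 8 × 7 × 6 = 336.

336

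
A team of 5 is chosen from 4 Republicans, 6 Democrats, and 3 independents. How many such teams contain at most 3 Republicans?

Split by how many Republicans are chosen (0 through 3).
Sum: C(4,0)·C(9,5) + C(4,1)·C(9,4) + C(4,2)·C(9,3) + C(4,3)·C(9,2) = 126 + 504 + 504 + 144 = 1278.

1278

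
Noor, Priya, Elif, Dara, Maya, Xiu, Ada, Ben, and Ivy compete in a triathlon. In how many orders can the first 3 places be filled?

There are 9 choices for 1st place, 8 for 2nd, and 7 for 3rd.
That gives 9 × 8 × 7 = 504.

504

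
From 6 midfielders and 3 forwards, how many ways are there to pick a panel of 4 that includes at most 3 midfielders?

Split by how many midfielders are chosen (0 through 3).
Sum: C(6,0)·C(3,4) + C(6,1)·C(3,3) + C(6,2)·C(3,2) + C(6,3)·C(3,1) = 0 + 6 + 45 + 60 = 111.

111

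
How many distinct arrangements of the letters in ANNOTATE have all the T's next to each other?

1260

Treat the 2 copies of T as a single block. The multiset to arrange is then {TT, A, A, E, N, N, O}, 7 items in all.
That gives (7)!/(2!·2!) = 1260 arrangements.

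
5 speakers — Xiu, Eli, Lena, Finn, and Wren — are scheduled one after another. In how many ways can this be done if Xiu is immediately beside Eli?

48

Glue Xiu and Eli into one block (2 internal orders), leaving 4 units to arrange in a row.
So the count is 2·(4)! = 48.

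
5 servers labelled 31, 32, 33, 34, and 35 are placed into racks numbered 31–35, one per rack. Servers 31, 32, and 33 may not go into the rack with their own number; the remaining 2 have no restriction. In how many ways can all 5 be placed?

64

Let Aᵢ (for i ∈ {31, 32, 33}) be the placements that put server i in its forbidden rack. Any j of these fix j positions, leaving (5−j)! ways to fill the rest, and there are C(3,j) ways to pick which j.
By inclusion–exclusion, the number of valid placements is Σ_{j=0}^{3} (−1)^j C(3,j)·(5−j)!.
Computing: 120 − 72 + 18 − 2 = 64.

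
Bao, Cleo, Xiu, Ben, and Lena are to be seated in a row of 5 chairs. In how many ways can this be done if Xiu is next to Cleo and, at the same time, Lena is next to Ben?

Treat {Xiu,Cleo} as one block (2 orders) and {Lena,Ben} as another (2 orders).
That leaves 3 units to arrange: 2 × 2 × 3! = 4 × 6 = 24.

24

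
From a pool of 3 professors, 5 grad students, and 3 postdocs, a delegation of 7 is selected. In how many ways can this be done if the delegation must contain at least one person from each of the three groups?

Unrestricted: C(11,7) = 330 ways to pick any 7 of the 11.
Subtract selections that omit an entire group: no professors → C(8,7) = 8; no grad students → C(6,7) = 0; no postdocs → C(8,7) = 8.
Add back selections omitting two groups (i.e. drawn from a single group): C(3,7) + C(5,7) + C(3,7) = 0.
By inclusion–exclusion: 330 − 16 + 0 = 314.

314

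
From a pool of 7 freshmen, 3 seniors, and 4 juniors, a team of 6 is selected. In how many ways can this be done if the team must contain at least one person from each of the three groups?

2331

Unrestricted: C(14,6) = 3003 ways to pick any 6 of the 14.
Subtract selections that omit an entire group: no freshmen → C(7,6) = 7; no seniors → C(11,6) = 462; no juniors → C(10,6) = 210.
Add back selections omitting two groups (i.e. drawn from a single group): C(7,6) + C(3,6) + C(4,6) = 7.
By inclusion–exclusion: 3003 − 679 + 7 = 2331.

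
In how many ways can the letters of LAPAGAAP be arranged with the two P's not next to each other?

Total arrangements of LAPAGAAP: 8!/(4!·2!) = 840.
Arrangements with the P's together: treat PP as one letter, giving (7)!/(4!) = 210.
Subtracting, 840 − 210 = 630 arrangements keep the P's apart.

630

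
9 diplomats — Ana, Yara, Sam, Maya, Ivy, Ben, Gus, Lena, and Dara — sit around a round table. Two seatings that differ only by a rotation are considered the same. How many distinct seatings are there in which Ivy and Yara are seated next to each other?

10080

Glue Ivy and Yara into a block (2 internal orders). Seating 8 units around a circle gives (7)! arrangements.
So 2 × (7)! = 2 × 5040 = 10080.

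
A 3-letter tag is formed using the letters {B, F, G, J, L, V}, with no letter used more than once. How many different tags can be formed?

With no repetition, fill the 3 letters in order: 6 choices, then 5, down to 4.
That product is 6 × 5 × 4 = 120.

120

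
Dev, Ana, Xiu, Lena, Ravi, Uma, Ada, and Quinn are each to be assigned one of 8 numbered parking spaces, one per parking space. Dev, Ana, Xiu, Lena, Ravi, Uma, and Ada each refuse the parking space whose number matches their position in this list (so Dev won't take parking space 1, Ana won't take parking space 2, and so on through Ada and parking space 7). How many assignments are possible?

Let Aᵢ (for 1 ≤ i ≤ 7) be the placements that put person i in their forbidden parking space. Any j of these fix j positions, leaving (8−j)! ways to fill the rest, and there are C(7,j) ways to pick which j.
By inclusion–exclusion, the number of valid placements is Σ_{j=0}^{7} (−1)^j C(7,j)·(8−j)!.
Computing: 40320 − 35280 + 15120 − 4200 + 840 − 126 + 14 − 1 = 16687.

16687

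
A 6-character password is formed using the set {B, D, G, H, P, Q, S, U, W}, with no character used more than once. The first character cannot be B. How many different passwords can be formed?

The first character has 9−1 = 8 choices (anything except B).
The remaining 5 characters are filled from the other 8 symbols without repetition: 8 × 7 × 6 × 5 × 4 = 6720.
Total: 8 × 6720 = 53760.

53760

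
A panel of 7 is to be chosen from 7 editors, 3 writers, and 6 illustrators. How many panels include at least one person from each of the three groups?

With no constraint there are C(16,7) = 11440 possible selections.
Subtract selections that omit an entire group: no editors → C(9,7) = 36; no writers → C(13,7) = 1716; no illustrators → C(10,7) = 120.
Add back selections omitting two groups (i.e. drawn from a single group): C(7,7) + C(3,7) + C(6,7) = 1.
By inclusion–exclusion: 11440 − 1872 + 1 = 9569.

9569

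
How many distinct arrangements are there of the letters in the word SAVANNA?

420

The 7 letters of SAVANNA have repeats: A appearing 3 times and N appearing twice.
So there are 7! / (3!·2!) = 420 distinguishable arrangements.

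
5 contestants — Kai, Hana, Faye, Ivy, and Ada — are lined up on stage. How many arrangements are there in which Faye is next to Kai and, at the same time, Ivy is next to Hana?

Treat {Faye,Kai} as one block (2 orders) and {Ivy,Hana} as another (2 orders).
That leaves 3 units to arrange: 2 × 2 × 3! = 4 × 6 = 24.

24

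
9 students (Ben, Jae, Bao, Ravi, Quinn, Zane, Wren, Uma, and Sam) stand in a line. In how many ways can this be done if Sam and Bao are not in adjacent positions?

282240

Of the 9! = 362880 arrangements, those with Sam and Bao adjacent number 2 × 8! = 80640 (treat the pair as a block with 2 internal orders).
Complementary counting: 362880 − 80640 = 282240.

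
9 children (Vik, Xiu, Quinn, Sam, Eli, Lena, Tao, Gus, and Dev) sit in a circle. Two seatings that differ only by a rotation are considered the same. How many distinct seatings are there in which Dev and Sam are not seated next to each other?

30240

All circular seatings of 9 people number (8)! = 40320.
Seatings with Dev beside Sam: treat them as a block with 2 internal orders, giving 2 × (7)! = 10080.
Subtracting, 40320 − 10080 = 30240.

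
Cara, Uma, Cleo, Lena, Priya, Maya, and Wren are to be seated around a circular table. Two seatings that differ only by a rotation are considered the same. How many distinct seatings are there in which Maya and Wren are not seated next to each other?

Without the restriction there are (6)! = 720 seatings.
Seatings with Maya beside Wren: treat them as a block with 2 internal orders, giving 2 × (5)! = 240.
Subtracting, 720 − 240 = 480.

480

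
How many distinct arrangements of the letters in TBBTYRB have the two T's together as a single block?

Treat the 2 copies of T as a single block. The multiset to arrange is then {TT, B, B, B, R, Y}, 6 items in all.
That gives (6)!/(3!) = 120 arrangements.

120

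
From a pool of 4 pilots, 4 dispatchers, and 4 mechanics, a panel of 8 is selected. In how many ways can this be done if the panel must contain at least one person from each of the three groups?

With no constraint there are C(12,8) = 495 possible selections.
Selections missing a whole group: no pilots → C(8,8) = 1; no dispatchers → C(8,8) = 1; no mechanics → C(8,8) = 1.
Add back selections omitting two groups (i.e. drawn from a single group): C(4,8) + C(4,8) + C(4,8) = 0.
By inclusion–exclusion: 495 − 3 + 0 = 492.

492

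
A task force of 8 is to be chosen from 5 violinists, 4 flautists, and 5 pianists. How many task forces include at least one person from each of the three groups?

2940

Total 8-person selections from all 14: C(14,8) = 3003.
Subtract selections that omit an entire group: no violinists → C(9,8) = 9; no flautists → C(10,8) = 45; no pianists → C(9,8) = 9.
Add back selections omitting two groups (i.e. drawn from a single group): C(5,8) + C(4,8) + C(5,8) = 0.
By inclusion–exclusion: 3003 − 63 + 0 = 2940.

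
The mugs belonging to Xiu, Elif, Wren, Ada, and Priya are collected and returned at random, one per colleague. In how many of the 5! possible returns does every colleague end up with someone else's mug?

44

This is the derangement count D_5: permutations of 5 items with no fixed point.
By inclusion–exclusion this is Σ_{j=0}^{5} (−1)^j C(5,j)·(5−j)!.
Computing: 120 − 120 + 60 − 20 + 5 − 1 = 44.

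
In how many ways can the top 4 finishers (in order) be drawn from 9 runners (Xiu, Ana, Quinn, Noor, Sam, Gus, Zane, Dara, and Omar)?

This is an ordered selection of 4 from 9: P(9,4).
That gives 9 × 8 × 7 × 6 = 3024.

3024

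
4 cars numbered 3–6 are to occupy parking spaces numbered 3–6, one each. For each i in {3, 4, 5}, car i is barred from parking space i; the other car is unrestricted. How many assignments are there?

11

Let Aᵢ (for i ∈ {3, 4, 5}) be the placements that put car i in its forbidden parking space. Any j of these fix j positions, leaving (4−j)! ways to fill the rest, and there are C(3,j) ways to pick which j.
By inclusion–exclusion, the number of valid placements is Σ_{j=0}^{3} (−1)^j C(3,j)·(4−j)!.
Computing: 24 − 18 + 6 − 1 = 11.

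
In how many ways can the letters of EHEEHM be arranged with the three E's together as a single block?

Treat the 3 copies of E as a single block. The multiset to arrange is then {EEE, H, H, M}, 4 items in all.
That gives (4)!/(2!) = 12 arrangements.

12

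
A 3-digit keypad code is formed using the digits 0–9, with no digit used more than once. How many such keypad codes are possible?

With no repetition, fill the 3 digits in order: 10 choices, then 9, down to 8.
That product is 10 × 9 × 8 = 720.

720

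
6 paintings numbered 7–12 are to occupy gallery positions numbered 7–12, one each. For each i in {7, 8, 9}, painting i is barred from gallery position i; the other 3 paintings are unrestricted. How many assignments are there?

Let Aᵢ (for i ∈ {7, 8, 9}) be the placements that put painting i in its forbidden gallery position. Any j of these fix j positions, leaving (6−j)! ways to fill the rest, and there are C(3,j) ways to pick which j.
By inclusion–exclusion, the number of valid placements is Σ_{j=0}^{3} (−1)^j C(3,j)·(6−j)!.
Computing: 720 − 360 + 72 − 6 = 426.

426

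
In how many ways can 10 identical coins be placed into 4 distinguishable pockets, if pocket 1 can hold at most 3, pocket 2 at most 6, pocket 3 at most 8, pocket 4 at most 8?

174

Without the upper bounds there are C(13,3) = 286 ways to split 10 among 4 pockets.
Subtract solutions that violate a single cap (substitute x_i' = x_i − (cap_i+1)): x_1 ≥ 4 gives C(9,3) = 84; x_2 ≥ 7 gives C(6,3) = 20; x_3 ≥ 9 gives C(4,3) = 4; x_4 ≥ 9 gives C(4,3) = 4. Together 112.
No two caps can be exceeded simultaneously, so the pair terms are all 0.
By inclusion–exclusion the count is 286 − 112 + 0 = 174.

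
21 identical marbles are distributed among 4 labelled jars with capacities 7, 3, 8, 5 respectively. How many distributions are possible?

Ignoring the caps, the number of non-negative solutions to x_1+…+x_4 = 21 is C(24,3) = 2024.
Subtract solutions that violate a single cap (substitute x_i' = x_i − (cap_i+1)): x_1 ≥ 8 gives C(16,3) = 560; x_2 ≥ 4 gives C(20,3) = 1140; x_3 ≥ 9 gives C(15,3) = 455; x_4 ≥ 6 gives C(18,3) = 816. Together 2971.
Add back pairs where two caps are both exceeded: 220 + 35 + 120 + 165 + 364 + 84 = 988.
Subtract triples: 1 + 20 + 0 + 10 = 31.
By inclusion–exclusion the count is 2024 − 2971 + 988 − 31 = 10.

10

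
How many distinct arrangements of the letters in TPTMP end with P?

Fix P in the last position and arrange the remaining 4 letters.
Those 4 letters have T appearing twice, giving (4)!/(2!) = 12.

12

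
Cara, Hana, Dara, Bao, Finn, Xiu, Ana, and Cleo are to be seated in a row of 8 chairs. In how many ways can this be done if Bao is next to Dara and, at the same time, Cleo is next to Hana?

2880

Treat {Bao,Dara} as one block (2 orders) and {Cleo,Hana} as another (2 orders).
That leaves 6 units to arrange: 2 × 2 × 6! = 4 × 720 = 2880.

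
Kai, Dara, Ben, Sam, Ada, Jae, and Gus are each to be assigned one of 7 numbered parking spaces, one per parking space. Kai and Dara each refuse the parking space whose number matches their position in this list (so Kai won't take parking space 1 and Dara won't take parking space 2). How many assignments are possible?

Let Aᵢ (for i ∈ {1, 2}) be the placements that put person i in their forbidden parking space. Any j of these fix j positions, leaving (7−j)! ways to fill the rest, and there are C(2,j) ways to pick which j.
By inclusion–exclusion, the number of valid placements is Σ_{j=0}^{2} (−1)^j C(2,j)·(7−j)!.
Computing: 5040 − 1440 + 120 = 3720.

3720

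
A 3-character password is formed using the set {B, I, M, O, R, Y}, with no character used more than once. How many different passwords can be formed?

With no repetition, fill the 3 characters in order: 6 choices, then 5, down to 4.
That product is 6 × 5 × 4 = 120.

120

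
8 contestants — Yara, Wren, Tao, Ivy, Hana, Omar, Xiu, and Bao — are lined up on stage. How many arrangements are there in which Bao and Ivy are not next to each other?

Of the 8! = 40320 arrangements, those with Bao and Ivy adjacent number 2 × 7! = 10080 (treat the pair as a block with 2 internal orders).
So 40320 − 10080 = 30240 arrangements keep them apart.

30240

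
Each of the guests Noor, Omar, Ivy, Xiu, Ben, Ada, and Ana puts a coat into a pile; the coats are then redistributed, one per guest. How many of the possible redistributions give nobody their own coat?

This is the derangement count D_7: permutations of 7 items with no fixed point.
By inclusion–exclusion this is Σ_{j=0}^{7} (−1)^j C(7,j)·(7−j)!.
Computing: 5040 − 5040 + 2520 − 840 + 210 − 42 + 7 − 1 = 1854.

1854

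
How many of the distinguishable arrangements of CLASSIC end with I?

180

Fix I in the last position and arrange the remaining 6 letters.
Those 6 letters have C appearing twice and S appearing twice, giving (6)!/(2!·2!) = 180.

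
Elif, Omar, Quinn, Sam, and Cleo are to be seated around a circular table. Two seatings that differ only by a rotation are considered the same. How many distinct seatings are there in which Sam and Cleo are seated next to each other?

Glue Sam and Cleo into a block (2 internal orders). Seating 4 units around a circle gives (3)! arrangements.
So 2 × (3)! = 2 × 6 = 12.

12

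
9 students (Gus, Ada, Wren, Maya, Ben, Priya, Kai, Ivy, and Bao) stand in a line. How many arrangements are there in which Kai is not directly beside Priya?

282240

Of the 9! = 362880 arrangements, those with Kai and Priya adjacent number 2 × 8! = 80640 (treat the pair as a block with 2 internal orders).
Complementary counting: 362880 − 80640 = 282240.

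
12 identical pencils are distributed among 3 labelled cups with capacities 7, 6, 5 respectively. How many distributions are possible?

Without the upper bounds there are C(14,2) = 91 ways to split 12 among 3 cups.
Subtract solutions that violate a single cap (substitute x_i' = x_i − (cap_i+1)): x_1 ≥ 8 gives C(6,2) = 15; x_2 ≥ 7 gives C(7,2) = 21; x_3 ≥ 6 gives C(8,2) = 28. Together 64.
No two caps can be exceeded simultaneously, so the pair terms are all 0.
By inclusion–exclusion the count is 91 − 64 + 0 = 27.

27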